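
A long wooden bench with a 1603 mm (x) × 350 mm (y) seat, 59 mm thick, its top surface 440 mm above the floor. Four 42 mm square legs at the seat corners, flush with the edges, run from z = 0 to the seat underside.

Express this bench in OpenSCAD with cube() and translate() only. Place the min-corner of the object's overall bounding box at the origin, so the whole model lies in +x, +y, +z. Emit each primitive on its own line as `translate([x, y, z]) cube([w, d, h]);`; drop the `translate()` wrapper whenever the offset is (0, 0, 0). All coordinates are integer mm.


translate([0, 0, 381]) cube([1603, 350, 59]);
cube([42, 42, 381]);
translate([0, 308, 0]) cube([42, 42, 381]);
translate([1561, 0, 0]) cube([42, 42, 381]);
translate([1561, 308, 0]) cube([42, 42, 381]);


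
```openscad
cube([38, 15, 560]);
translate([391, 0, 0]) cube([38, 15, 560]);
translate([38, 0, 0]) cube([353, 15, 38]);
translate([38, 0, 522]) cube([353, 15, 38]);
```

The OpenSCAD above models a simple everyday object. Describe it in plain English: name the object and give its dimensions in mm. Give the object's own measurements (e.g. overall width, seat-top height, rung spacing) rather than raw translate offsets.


A rectangular picture frame lying in the x–z plane (depth along y). The opening is 353 mm wide (x) by 484 mm tall (z), surrounded by a border 38 mm wide on all four sides. The frame is 15 mm deep and is made of two full-height vertical stiles with two horizontal rails fitted between them.


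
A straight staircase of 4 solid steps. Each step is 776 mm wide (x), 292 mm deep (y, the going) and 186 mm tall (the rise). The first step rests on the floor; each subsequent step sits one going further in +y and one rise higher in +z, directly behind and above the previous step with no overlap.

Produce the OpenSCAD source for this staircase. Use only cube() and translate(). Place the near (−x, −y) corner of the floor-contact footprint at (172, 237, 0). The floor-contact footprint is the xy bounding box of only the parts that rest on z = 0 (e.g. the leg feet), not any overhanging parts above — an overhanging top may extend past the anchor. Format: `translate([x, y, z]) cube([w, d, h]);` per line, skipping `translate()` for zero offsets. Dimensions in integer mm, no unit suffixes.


translate([172, 237, 0]) cube([776, 292, 186]);
translate([172, 529, 186]) cube([776, 292, 186]);
translate([172, 821, 372]) cube([776, 292, 186]);
translate([172, 1113, 558]) cube([776, 292, 186]);


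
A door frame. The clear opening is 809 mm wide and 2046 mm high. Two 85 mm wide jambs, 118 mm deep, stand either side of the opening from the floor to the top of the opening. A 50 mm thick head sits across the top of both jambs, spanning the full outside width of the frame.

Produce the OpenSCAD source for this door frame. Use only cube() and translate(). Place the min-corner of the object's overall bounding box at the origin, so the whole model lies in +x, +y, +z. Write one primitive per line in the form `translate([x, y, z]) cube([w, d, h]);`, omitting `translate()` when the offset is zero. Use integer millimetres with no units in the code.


cube([85, 118, 2046]);
translate([894, 0, 0]) cube([85, 118, 2046]);
translate([0, 0, 2046]) cube([979, 118, 50]);


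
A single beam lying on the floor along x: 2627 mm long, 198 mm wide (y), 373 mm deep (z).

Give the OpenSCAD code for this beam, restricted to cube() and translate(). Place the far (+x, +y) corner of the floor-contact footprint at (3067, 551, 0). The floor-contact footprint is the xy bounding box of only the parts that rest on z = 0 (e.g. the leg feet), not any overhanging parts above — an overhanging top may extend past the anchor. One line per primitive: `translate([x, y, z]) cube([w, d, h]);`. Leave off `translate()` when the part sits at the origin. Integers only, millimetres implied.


translate([440, 353, 0]) cube([2627, 198, 373]);


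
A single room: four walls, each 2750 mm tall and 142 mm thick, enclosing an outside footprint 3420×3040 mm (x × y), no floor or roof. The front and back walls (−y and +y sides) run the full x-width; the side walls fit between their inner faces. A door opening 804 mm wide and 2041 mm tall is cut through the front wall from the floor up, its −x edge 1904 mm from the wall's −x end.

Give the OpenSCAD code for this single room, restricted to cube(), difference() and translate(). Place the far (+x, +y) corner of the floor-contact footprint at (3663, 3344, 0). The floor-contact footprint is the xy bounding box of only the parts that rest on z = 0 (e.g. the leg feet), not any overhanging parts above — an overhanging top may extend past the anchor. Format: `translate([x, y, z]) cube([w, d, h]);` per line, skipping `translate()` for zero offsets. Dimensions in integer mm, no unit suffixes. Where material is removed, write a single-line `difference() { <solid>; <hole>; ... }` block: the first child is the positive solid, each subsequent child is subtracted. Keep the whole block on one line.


difference() { translate([243, 304, 0]) cube([3420, 142, 2750]); translate([2147, 304, 0]) cube([804, 142, 2041]); }
translate([243, 3202, 0]) cube([3420, 142, 2750]);
translate([243, 446, 0]) cube([142, 2756, 2750]);
translate([3521, 446, 0]) cube([142, 2756, 2750]);


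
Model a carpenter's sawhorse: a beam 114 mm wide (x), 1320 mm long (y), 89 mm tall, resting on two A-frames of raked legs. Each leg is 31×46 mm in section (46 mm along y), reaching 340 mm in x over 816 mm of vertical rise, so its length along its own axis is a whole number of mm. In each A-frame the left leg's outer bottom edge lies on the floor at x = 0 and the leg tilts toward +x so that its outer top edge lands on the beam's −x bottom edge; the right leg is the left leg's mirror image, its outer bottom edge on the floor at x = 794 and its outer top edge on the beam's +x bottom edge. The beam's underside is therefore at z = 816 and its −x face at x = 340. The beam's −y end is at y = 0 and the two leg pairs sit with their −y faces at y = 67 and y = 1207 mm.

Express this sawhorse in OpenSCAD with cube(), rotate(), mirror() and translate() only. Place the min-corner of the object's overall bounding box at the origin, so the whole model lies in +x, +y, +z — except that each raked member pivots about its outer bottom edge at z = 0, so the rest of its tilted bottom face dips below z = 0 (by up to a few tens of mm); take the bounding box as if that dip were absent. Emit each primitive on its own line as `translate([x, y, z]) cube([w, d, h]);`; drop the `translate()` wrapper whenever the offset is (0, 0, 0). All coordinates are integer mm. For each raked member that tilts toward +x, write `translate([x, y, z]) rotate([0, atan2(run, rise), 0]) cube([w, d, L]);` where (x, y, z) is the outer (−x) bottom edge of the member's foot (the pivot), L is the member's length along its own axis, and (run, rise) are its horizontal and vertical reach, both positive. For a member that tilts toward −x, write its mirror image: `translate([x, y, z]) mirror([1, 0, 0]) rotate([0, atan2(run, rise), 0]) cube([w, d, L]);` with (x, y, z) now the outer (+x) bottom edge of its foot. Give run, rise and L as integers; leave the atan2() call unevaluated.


translate([340, 0, 816]) cube([114, 1320, 89]);
translate([0, 67, 0]) rotate([0, atan2(340, 816), 0]) cube([31, 46, 884]);
translate([794, 67, 0]) mirror([1, 0, 0]) rotate([0, atan2(340, 816), 0]) cube([31, 46, 884]);
translate([0, 1207, 0]) rotate([0, atan2(340, 816), 0]) cube([31, 46, 884]);
translate([794, 1207, 0]) mirror([1, 0, 0]) rotate([0, atan2(340, 816), 0]) cube([31, 46, 884]);


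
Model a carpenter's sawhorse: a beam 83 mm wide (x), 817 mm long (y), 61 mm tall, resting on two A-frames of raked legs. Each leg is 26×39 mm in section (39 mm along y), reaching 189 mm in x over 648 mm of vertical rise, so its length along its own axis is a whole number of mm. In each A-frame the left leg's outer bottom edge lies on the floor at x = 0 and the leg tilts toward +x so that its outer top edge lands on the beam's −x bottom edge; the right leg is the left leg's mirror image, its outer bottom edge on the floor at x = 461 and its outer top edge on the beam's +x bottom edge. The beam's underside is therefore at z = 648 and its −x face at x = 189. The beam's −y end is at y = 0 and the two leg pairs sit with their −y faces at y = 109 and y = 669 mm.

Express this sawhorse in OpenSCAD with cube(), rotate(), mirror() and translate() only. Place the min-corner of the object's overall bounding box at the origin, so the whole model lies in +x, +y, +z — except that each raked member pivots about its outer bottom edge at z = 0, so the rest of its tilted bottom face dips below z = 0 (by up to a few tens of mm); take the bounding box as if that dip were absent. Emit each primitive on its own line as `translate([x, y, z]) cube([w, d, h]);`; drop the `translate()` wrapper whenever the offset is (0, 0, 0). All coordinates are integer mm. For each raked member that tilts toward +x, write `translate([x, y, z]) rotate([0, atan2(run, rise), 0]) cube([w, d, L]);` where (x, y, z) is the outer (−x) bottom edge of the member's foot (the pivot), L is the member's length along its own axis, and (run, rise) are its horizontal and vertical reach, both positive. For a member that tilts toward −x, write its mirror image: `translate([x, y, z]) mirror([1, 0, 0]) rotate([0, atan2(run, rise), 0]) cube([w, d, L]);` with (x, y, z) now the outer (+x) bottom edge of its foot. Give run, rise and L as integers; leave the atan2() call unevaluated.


translate([189, 0, 648]) cube([83, 817, 61]);
translate([0, 109, 0]) rotate([0, atan2(189, 648), 0]) cube([26, 39, 675]);
translate([461, 109, 0]) mirror([1, 0, 0]) rotate([0, atan2(189, 648), 0]) cube([26, 39, 675]);
translate([0, 669, 0]) rotate([0, atan2(189, 648), 0]) cube([26, 39, 675]);
translate([461, 669, 0]) mirror([1, 0, 0]) rotate([0, atan2(189, 648), 0]) cube([26, 39, 675]);


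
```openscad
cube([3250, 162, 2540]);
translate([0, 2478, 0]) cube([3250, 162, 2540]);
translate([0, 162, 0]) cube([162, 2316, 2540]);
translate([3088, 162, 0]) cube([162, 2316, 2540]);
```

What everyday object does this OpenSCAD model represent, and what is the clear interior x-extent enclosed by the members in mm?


A house (or room) frame. The interior width is 2926 mm.

Four 2540 mm walls enclosing a rectangle with no floor or roof — a room or house frame. Outside width is 3250 mm and wall thickness is 162 mm, so the interior width is 3250 − 2 × 162 = 2926 mm.


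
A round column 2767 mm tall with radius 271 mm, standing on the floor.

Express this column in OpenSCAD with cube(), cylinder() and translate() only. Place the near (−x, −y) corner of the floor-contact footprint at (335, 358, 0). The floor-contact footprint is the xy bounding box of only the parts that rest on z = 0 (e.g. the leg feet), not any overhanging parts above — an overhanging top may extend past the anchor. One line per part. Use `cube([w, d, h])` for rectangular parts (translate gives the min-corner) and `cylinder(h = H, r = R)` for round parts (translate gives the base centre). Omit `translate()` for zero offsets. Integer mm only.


translate([606, 629, 0]) cylinder(h = 2767, r = 271);


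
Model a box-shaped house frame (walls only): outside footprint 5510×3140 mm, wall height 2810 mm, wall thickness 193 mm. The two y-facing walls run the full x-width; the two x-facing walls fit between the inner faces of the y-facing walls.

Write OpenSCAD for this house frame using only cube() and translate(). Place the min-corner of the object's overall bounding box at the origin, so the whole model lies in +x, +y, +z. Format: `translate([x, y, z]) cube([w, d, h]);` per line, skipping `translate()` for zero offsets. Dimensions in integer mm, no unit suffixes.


cube([5510, 193, 2810]);
translate([0, 2947, 0]) cube([5510, 193, 2810]);
translate([0, 193, 0]) cube([193, 2754, 2810]);
translate([5317, 193, 0]) cube([193, 2754, 2810]);


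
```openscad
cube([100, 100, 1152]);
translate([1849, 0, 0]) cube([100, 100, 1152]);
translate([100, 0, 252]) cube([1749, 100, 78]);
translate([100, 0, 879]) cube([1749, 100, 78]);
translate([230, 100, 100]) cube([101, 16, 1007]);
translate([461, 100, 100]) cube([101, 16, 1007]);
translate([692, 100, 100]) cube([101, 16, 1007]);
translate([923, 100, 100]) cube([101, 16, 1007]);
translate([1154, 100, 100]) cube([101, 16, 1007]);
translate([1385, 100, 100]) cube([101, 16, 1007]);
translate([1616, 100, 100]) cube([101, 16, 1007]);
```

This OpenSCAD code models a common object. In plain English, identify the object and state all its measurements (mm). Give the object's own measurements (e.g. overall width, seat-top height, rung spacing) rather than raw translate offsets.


A fence section. Two 100×100 mm posts, 1152 mm tall, stand on the floor with a clear span of 1749 mm between their inner faces. Two horizontal rails of 100×78 mm section span the gap between the posts with their undersides at z = 252 mm and z = 879 mm, flush with the posts' −y face. 7 pickets, each 101 mm wide, 16 mm thick and 1007 mm tall, are fixed to the +y face of the rails with their bottoms at z = 100 mm, spaced across the span with a 130 mm gap after the −x post and between neighbouring pickets, with 132 mm left before the +x post.


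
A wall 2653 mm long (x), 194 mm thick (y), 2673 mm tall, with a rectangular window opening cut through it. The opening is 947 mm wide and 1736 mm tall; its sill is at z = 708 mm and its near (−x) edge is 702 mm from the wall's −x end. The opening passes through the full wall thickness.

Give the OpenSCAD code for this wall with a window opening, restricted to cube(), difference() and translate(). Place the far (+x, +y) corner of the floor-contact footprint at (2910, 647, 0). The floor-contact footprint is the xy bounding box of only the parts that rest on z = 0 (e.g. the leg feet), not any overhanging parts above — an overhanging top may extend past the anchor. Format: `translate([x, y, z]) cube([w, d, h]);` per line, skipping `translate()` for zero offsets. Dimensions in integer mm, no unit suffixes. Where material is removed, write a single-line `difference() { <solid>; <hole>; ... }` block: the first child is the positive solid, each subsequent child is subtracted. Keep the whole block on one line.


difference() { translate([257, 453, 0]) cube([2653, 194, 2673]); translate([959, 453, 708]) cube([947, 194, 1736]); }


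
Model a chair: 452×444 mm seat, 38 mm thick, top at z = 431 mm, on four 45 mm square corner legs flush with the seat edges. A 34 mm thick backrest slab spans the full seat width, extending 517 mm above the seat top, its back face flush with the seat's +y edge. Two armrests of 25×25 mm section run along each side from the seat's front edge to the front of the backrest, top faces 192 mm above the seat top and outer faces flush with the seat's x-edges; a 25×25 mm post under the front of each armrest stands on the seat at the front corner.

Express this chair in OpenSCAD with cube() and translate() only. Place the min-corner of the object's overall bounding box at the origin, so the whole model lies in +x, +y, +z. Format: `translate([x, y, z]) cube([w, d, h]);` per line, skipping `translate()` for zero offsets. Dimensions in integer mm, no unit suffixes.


translate([0, 0, 393]) cube([452, 444, 38]);
cube([45, 45, 393]);
translate([407, 0, 0]) cube([45, 45, 393]);
translate([0, 399, 0]) cube([45, 45, 393]);
translate([407, 399, 0]) cube([45, 45, 393]);
translate([0, 410, 431]) cube([452, 34, 517]);
translate([0, 0, 598]) cube([25, 410, 25]);
translate([427, 0, 598]) cube([25, 410, 25]);
translate([0, 0, 431]) cube([25, 25, 167]);
translate([427, 0, 431]) cube([25, 25, 167]);


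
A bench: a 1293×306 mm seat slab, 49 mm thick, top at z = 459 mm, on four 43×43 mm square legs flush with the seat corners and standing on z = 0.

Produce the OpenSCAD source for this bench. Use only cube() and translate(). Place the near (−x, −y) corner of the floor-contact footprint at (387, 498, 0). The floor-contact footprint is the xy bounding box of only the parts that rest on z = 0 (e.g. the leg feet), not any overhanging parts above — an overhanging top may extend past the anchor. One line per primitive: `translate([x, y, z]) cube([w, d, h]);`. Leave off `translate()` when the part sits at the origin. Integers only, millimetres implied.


translate([387, 498, 410]) cube([1293, 306, 49]);
translate([387, 498, 0]) cube([43, 43, 410]);
translate([387, 761, 0]) cube([43, 43, 410]);
translate([1637, 498, 0]) cube([43, 43, 410]);
translate([1637, 761, 0]) cube([43, 43, 410]);


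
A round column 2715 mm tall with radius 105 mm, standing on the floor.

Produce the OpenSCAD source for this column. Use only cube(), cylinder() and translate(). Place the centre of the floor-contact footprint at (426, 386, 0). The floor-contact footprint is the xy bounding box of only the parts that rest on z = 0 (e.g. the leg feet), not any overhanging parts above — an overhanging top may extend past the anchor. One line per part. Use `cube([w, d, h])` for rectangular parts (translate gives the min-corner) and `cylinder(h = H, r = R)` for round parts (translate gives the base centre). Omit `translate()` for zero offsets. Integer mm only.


translate([426, 386, 0]) cylinder(h = 2715, r = 105);


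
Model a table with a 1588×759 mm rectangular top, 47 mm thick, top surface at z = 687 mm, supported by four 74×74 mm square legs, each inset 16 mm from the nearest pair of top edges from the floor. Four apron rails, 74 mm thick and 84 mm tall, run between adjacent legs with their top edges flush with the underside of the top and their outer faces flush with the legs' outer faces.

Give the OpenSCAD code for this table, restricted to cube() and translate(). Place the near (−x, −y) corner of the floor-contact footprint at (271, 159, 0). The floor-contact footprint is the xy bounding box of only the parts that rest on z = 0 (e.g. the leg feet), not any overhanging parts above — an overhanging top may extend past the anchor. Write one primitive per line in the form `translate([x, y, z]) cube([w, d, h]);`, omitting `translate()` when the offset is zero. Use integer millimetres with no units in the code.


// leg_h = 687 - 47 = 640
// apron z = 640 - 84 = 556
translate([255, 143, 640]) cube([1588, 759, 47]);
translate([271, 159, 0]) cube([74, 74, 640]);
translate([1753, 159, 0]) cube([74, 74, 640]);
translate([271, 812, 0]) cube([74, 74, 640]);
translate([1753, 812, 0]) cube([74, 74, 640]);
translate([345, 159, 556]) cube([1408, 74, 84]);
translate([345, 812, 556]) cube([1408, 74, 84]);
translate([271, 233, 556]) cube([74, 579, 84]);
translate([1753, 233, 556]) cube([74, 579, 84]);


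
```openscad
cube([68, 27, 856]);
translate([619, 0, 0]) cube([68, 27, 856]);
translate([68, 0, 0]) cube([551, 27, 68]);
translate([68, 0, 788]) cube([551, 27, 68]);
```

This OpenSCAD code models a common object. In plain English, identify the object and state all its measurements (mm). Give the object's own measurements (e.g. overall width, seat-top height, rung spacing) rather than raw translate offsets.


A rectangular picture frame lying in the x–z plane (depth along y). The opening is 551 mm wide (x) by 720 mm tall (z), surrounded by a border 68 mm wide on all four sides. The frame is 27 mm deep and is made of two full-height vertical stiles with two horizontal rails fitted between them.


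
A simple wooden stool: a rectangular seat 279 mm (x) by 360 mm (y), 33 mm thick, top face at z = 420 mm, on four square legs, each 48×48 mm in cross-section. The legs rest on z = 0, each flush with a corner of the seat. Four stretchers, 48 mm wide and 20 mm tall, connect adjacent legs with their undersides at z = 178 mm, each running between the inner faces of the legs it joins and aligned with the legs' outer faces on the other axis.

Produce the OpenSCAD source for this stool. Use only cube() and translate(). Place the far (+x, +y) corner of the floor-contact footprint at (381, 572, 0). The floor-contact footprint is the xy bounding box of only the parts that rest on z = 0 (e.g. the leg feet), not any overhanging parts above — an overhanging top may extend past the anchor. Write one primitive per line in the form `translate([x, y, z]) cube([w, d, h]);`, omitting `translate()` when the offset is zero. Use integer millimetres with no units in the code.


translate([102, 212, 387]) cube([279, 360, 33]);
translate([102, 212, 0]) cube([48, 48, 387]);
translate([333, 212, 0]) cube([48, 48, 387]);
translate([102, 524, 0]) cube([48, 48, 387]);
translate([333, 524, 0]) cube([48, 48, 387]);
translate([150, 212, 178]) cube([183, 48, 20]);
translate([150, 524, 178]) cube([183, 48, 20]);
translate([102, 260, 178]) cube([48, 264, 20]);
translate([333, 260, 178]) cube([48, 264, 20]);


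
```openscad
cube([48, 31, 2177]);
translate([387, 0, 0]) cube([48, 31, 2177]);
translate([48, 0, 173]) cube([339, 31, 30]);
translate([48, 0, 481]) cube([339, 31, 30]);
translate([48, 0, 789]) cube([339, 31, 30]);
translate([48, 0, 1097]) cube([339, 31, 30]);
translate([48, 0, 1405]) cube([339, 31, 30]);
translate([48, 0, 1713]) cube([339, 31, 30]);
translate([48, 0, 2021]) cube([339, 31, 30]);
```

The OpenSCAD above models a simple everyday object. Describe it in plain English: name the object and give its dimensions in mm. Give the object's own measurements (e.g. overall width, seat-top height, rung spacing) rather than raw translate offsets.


A straight ladder. Two 48×31 mm vertical rails, 2177 mm tall, stand 435 mm apart (outside-to-outside) with their front faces coplanar on the −y side. 7 rungs, each 31 mm deep and 30 mm tall, span between the inner faces of the rails, front faces flush with the rails. The lowest rung's underside is at z = 173 mm and rungs are spaced 308 mm apart (underside to underside).


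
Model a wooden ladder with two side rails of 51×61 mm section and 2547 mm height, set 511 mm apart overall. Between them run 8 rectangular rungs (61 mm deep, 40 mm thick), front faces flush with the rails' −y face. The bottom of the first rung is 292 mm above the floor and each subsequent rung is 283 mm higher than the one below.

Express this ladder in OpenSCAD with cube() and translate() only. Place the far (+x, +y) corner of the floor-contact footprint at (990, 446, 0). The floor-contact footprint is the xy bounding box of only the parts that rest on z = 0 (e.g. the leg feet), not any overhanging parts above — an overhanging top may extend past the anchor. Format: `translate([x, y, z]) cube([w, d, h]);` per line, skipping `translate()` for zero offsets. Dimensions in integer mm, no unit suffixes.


// rung span = 511 - 2*51 = 409
// rung[k] z = 292 + k*283
translate([479, 385, 0]) cube([51, 61, 2547]);
translate([939, 385, 0]) cube([51, 61, 2547]);
translate([530, 385, 292]) cube([409, 61, 40]);
translate([530, 385, 575]) cube([409, 61, 40]);
translate([530, 385, 858]) cube([409, 61, 40]);
translate([530, 385, 1141]) cube([409, 61, 40]);
translate([530, 385, 1424]) cube([409, 61, 40]);
translate([530, 385, 1707]) cube([409, 61, 40]);
translate([530, 385, 1990]) cube([409, 61, 40]);
translate([530, 385, 2273]) cube([409, 61, 40]);


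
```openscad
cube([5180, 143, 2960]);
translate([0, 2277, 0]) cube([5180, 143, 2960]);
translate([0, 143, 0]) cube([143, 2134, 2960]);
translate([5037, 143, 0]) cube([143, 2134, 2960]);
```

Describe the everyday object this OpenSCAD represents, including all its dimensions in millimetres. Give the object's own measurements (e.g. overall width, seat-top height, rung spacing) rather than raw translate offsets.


The wall frame of a small rectangular building: four walls, each 2960 mm tall and 143 mm thick, enclosing a footprint 5180 mm (x) by 2420 mm (y) outside-to-outside, with no floor or roof. The front and back walls (the −y and +y sides) span the full width; the two side walls fit between them.


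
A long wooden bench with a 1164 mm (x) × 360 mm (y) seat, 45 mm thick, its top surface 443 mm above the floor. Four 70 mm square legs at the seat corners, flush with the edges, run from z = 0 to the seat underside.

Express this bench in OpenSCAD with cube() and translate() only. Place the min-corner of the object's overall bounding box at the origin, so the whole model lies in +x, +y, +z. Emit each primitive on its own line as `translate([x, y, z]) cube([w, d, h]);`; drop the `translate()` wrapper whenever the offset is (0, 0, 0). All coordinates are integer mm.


translate([0, 0, 398]) cube([1164, 360, 45]);
cube([70, 70, 398]);
translate([0, 290, 0]) cube([70, 70, 398]);
translate([1094, 0, 0]) cube([70, 70, 398]);
translate([1094, 290, 0]) cube([70, 70, 398]);


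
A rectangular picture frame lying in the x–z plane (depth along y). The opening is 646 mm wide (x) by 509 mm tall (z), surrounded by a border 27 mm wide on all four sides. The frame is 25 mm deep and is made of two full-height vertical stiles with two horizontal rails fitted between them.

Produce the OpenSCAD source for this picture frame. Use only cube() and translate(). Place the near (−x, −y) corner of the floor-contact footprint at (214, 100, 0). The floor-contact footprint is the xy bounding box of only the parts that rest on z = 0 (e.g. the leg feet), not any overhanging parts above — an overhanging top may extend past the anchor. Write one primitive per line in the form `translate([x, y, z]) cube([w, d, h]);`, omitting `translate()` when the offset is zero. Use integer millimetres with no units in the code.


translate([214, 100, 0]) cube([27, 25, 563]);
translate([887, 100, 0]) cube([27, 25, 563]);
translate([241, 100, 0]) cube([646, 25, 27]);
translate([241, 100, 536]) cube([646, 25, 27]);


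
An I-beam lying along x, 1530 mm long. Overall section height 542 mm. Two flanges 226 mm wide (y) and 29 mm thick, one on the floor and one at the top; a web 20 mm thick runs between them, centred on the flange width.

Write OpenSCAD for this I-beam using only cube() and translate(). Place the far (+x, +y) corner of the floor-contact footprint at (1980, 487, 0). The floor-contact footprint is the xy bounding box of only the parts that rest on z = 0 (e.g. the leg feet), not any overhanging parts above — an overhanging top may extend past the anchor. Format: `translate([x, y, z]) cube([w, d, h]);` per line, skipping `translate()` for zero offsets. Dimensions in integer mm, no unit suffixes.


translate([450, 261, 0]) cube([1530, 226, 29]);
translate([450, 364, 29]) cube([1530, 20, 484]);
translate([450, 261, 513]) cube([1530, 226, 29]);


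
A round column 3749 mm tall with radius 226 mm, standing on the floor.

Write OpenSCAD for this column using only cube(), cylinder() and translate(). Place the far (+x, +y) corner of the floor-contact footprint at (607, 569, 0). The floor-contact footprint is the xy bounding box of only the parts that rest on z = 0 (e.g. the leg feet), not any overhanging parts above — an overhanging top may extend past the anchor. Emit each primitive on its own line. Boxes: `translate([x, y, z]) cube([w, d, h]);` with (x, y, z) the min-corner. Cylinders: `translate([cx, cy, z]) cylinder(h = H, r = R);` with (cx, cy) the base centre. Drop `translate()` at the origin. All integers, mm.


translate([381, 343, 0]) cylinder(h = 3749, r = 226);


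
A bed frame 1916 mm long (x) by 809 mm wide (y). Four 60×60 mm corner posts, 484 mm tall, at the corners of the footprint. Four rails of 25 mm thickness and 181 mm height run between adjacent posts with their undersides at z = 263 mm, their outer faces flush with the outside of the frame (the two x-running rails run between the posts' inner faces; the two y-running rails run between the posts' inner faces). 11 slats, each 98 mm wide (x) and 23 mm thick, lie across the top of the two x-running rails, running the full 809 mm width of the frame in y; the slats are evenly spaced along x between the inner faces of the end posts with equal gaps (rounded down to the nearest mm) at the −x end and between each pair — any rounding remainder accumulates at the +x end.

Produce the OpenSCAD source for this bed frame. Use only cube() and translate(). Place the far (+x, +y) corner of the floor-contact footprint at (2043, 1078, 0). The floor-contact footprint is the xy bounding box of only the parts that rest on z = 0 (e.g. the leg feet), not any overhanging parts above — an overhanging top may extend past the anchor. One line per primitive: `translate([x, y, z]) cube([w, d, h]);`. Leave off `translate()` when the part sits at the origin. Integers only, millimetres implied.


translate([127, 269, 0]) cube([60, 60, 484]);
translate([127, 1018, 0]) cube([60, 60, 484]);
translate([1983, 269, 0]) cube([60, 60, 484]);
translate([1983, 1018, 0]) cube([60, 60, 484]);
translate([187, 269, 263]) cube([1796, 25, 181]);
translate([187, 1053, 263]) cube([1796, 25, 181]);
translate([127, 329, 263]) cube([25, 689, 181]);
translate([2018, 329, 263]) cube([25, 689, 181]);
translate([246, 269, 444]) cube([98, 809, 23]);
translate([403, 269, 444]) cube([98, 809, 23]);
translate([560, 269, 444]) cube([98, 809, 23]);
translate([717, 269, 444]) cube([98, 809, 23]);
translate([874, 269, 444]) cube([98, 809, 23]);
translate([1031, 269, 444]) cube([98, 809, 23]);
translate([1188, 269, 444]) cube([98, 809, 23]);
translate([1345, 269, 444]) cube([98, 809, 23]);
translate([1502, 269, 444]) cube([98, 809, 23]);
translate([1659, 269, 444]) cube([98, 809, 23]);
translate([1816, 269, 444]) cube([98, 809, 23]);


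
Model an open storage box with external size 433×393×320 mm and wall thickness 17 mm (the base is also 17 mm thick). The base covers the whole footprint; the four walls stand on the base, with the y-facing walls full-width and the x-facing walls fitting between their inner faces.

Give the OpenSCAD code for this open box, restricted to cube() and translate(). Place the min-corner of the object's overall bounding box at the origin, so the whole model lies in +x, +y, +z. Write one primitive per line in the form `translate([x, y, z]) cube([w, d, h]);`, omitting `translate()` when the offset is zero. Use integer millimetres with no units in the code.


cube([433, 393, 17]);
translate([0, 0, 17]) cube([433, 17, 303]);
translate([0, 376, 17]) cube([433, 17, 303]);
translate([0, 17, 17]) cube([17, 359, 303]);
translate([416, 17, 17]) cube([17, 359, 303]);


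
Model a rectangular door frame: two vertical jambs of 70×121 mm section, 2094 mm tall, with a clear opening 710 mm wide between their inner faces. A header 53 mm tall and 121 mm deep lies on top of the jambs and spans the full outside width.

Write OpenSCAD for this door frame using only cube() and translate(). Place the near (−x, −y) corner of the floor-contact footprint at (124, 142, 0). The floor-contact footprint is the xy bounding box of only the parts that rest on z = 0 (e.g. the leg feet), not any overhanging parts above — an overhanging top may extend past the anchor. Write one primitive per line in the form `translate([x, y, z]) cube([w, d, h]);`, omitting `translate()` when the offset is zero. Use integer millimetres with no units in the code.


translate([124, 142, 0]) cube([70, 121, 2094]);
translate([904, 142, 0]) cube([70, 121, 2094]);
translate([124, 142, 2094]) cube([850, 121, 53]);


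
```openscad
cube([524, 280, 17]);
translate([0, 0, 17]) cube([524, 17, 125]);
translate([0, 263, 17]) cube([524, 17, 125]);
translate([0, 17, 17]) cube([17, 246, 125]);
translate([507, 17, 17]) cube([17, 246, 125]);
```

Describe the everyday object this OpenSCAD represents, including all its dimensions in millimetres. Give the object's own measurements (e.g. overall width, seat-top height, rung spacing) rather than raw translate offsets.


An open-topped rectangular box: outside dimensions 524×280×142 mm, with a uniform wall and base thickness of 17 mm. The base is a full 524×280 slab on the floor; four walls sit on top of the base. The front and back walls (the −y and +y sides) span the full width; the two side walls fit between them.


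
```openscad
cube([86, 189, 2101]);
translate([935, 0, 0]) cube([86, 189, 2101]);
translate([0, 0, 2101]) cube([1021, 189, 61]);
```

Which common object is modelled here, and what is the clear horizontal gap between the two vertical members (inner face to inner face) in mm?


A door frame. The clear opening width is 849 mm.

Two 2101 mm tall posts with a header on top — a door frame. The left jamb is 86 mm wide at x = 0; the right jamb starts at x = 935. The clear opening is 935 − 86 = 849 mm.


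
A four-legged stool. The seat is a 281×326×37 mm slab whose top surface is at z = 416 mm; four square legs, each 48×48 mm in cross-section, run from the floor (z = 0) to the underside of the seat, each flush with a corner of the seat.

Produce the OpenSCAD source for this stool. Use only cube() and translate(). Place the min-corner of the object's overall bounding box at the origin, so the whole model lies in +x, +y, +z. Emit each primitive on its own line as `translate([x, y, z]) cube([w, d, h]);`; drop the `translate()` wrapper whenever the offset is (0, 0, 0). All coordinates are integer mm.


translate([0, 0, 379]) cube([281, 326, 37]);
cube([48, 48, 379]);
translate([233, 0, 0]) cube([48, 48, 379]);
translate([0, 278, 0]) cube([48, 48, 379]);
translate([233, 278, 0]) cube([48, 48, 379]);


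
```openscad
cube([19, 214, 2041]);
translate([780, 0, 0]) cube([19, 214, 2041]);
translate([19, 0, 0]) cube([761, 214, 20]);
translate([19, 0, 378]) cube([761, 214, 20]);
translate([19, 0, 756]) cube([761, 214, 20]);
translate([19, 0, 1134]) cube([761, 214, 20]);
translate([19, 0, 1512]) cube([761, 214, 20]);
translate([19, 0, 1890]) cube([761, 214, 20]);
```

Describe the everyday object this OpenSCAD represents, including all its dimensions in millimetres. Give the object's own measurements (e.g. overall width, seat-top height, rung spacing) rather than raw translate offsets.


An open bookshelf. Two side panels, each 19 mm thick, 214 mm deep and 2041 mm tall, stand 799 mm apart (outside-to-outside). Between them sit 6 shelves, each 20 mm thick and 214 mm deep, spanning the full gap between the sides. The bottom shelf rests on the floor (its underside at z = 0) and the clear gap between one shelf's top and the next shelf's underside is 358 mm.


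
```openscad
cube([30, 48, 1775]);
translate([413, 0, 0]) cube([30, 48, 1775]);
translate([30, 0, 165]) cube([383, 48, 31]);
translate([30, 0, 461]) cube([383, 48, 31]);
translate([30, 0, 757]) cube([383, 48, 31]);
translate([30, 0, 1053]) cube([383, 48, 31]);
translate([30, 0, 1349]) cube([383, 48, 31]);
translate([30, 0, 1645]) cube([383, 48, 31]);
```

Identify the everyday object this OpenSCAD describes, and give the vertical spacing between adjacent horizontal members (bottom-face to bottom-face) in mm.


A ladder. The rung spacing is 296 mm.

Two tall 30×48 posts with 6 short bars between them — a ladder. Adjacent rungs sit at z = 165 and z = 461, so the spacing is 461 − 165 = 296 mm.


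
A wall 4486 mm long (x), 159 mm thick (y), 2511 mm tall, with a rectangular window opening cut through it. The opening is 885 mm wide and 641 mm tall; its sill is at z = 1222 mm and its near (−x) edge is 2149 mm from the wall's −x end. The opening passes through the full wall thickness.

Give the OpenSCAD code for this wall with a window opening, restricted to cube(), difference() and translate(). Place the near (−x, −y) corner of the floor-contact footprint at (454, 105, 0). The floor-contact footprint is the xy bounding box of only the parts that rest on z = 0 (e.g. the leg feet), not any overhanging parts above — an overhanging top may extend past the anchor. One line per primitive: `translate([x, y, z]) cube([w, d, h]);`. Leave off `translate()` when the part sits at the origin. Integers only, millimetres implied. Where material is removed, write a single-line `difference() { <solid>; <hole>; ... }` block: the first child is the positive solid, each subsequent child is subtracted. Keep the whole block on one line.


difference() { translate([454, 105, 0]) cube([4486, 159, 2511]); translate([2603, 105, 1222]) cube([885, 159, 641]); }


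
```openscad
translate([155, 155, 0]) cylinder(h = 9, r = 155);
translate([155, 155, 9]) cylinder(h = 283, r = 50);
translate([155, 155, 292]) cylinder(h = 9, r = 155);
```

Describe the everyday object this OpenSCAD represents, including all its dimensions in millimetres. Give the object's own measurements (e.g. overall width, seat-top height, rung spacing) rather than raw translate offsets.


A spool: two coaxial disc flanges of radius 155 mm and thickness 9 mm, joined by a core cylinder of radius 50 mm and height 283 mm. The lower flange rests on z = 0 and the three cylinders share a vertical axis.


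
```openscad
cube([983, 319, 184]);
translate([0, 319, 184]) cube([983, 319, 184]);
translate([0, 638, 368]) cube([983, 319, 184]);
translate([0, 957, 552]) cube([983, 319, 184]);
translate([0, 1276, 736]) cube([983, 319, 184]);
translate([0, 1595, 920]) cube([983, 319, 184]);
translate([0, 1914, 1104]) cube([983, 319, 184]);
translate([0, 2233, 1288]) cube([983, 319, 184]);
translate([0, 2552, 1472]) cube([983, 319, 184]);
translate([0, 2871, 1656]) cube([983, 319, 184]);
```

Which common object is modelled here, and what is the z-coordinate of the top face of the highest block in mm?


A staircase. The total rise is 1840 mm.

10 identical blocks, each offset up and back from the previous — a staircase. Each step is 184 mm tall and there are 10 of them, so the total rise is 10 × 184 = 1840 mm.


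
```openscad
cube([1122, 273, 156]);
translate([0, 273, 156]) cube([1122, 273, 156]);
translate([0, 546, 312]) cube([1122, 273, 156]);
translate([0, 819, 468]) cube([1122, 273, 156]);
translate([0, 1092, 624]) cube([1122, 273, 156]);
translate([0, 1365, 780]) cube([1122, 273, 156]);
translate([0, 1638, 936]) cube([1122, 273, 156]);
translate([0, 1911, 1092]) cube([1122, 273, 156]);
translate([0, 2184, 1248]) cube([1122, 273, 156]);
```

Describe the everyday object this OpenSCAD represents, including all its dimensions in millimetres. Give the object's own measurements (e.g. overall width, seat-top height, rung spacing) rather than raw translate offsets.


A straight staircase of 9 solid steps. Each step is 1122 mm wide (x), 273 mm deep (y, the going) and 156 mm tall (the rise). The first step rests on the floor; each subsequent step sits one going further in +y and one rise higher in +z, directly behind and above the previous step with no overlap.


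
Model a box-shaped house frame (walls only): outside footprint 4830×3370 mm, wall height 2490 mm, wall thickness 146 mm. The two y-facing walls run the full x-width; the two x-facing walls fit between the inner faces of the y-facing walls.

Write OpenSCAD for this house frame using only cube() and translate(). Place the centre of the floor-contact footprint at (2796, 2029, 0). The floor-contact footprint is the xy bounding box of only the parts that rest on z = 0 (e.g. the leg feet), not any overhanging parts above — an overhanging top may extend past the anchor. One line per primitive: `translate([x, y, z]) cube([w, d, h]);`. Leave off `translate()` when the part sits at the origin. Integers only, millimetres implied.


translate([381, 344, 0]) cube([4830, 146, 2490]);
translate([381, 3568, 0]) cube([4830, 146, 2490]);
translate([381, 490, 0]) cube([146, 3078, 2490]);
translate([5065, 490, 0]) cube([146, 3078, 2490]);


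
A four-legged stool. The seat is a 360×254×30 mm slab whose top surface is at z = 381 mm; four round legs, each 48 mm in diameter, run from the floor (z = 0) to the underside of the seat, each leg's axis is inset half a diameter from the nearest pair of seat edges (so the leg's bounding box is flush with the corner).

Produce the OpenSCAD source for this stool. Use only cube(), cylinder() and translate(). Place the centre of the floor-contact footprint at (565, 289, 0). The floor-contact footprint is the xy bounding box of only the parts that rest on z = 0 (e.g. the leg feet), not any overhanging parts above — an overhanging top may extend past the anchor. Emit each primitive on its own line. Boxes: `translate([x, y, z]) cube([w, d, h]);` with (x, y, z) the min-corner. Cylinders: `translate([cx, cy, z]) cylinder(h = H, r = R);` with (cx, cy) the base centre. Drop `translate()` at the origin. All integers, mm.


// leg_h = 381 - 30 = 351
translate([385, 162, 351]) cube([360, 254, 30]);
translate([409, 186, 0]) cylinder(h = 351, r = 24);
translate([721, 186, 0]) cylinder(h = 351, r = 24);
translate([409, 392, 0]) cylinder(h = 351, r = 24);
translate([721, 392, 0]) cylinder(h = 351, r = 24);
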